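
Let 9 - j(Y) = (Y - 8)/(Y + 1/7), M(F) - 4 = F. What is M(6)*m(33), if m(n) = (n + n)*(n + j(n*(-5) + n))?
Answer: 24938760/923 ≈ 27019.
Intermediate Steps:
M(F) = 4 + F
j(Y) = 9 - (-8 + Y)/(1/7 + Y) (j(Y) = 9 - (Y - 8)/(Y + 1/7) = 9 - (-8 + Y)/(Y + 1/7) = 9 - (-8 + Y)/(1/7 + Y))
m(n) = 2*n*(n + (65 - 224*n)/(1 - 28*n)) (m(n) = (n + n)*(n + (65 + 56*(n*(-5) + n))/(1 + 7*(n*(-5) + n))) = (2*n)*(n + (65 + 56*(-5*n + n))/(1 + 7*(-5*n + n))) = (2*n)*(n + (65 + 56*(-4*n))/(1 + 7*(-4*n))) = (2*n)*(n + (65 - 224*n)/(1 - 28*n)) = 2*n*(n + (65 - 224*n)/(1 - 28*n)))
M(6)*m(33) = (4 + 6)*(2*33*(-65 + 28*33**2 + 223*33)/(-1 + 28*33)) = 10*(2*33*(-65 + 28*1089 + 7359)/(-1 + 924)) = 10*(2*33*(-65 + 30492 + 7359)/923) = 10*(2*33*(1/923)*37786) = 10*(2493876/923) = 24938760/923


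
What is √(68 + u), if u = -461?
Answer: I*√393 ≈ 19.824*I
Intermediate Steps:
√(68 + u) = √(68 - 461) = √(-393) = I*√393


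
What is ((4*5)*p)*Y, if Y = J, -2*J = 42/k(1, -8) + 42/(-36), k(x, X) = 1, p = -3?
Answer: 1225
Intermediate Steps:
J = -245/12 (J = -(42/1 + 42/(-36))/2 = -(42*1 + 42*(-1/36))/2 = -(42 - 7/6)/2 = -½*245/6 = -245/12 ≈ -20.417)
Y = -245/12 ≈ -20.417
((4*5)*p)*Y = ((4*5)*(-3))*(-245/12) = (20*(-3))*(-245/12) = -60*(-245/12) = 1225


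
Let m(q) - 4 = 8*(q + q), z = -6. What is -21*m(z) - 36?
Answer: 1896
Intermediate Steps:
m(q) = 4 + 16*q (m(q) = 4 + 8*(q + q) = 4 + 8*(2*q) = 4 + 16*q)
-21*m(z) - 36 = -21*(4 + 16*(-6)) - 36 = -21*(4 - 96) - 36 = -21*(-92) - 36 = 1932 - 36 = 1896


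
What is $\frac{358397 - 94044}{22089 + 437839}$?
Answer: $\frac{264353}{459928} \approx 0.57477$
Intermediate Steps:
$\frac{358397 - 94044}{22089 + 437839} = \frac{264353}{459928}$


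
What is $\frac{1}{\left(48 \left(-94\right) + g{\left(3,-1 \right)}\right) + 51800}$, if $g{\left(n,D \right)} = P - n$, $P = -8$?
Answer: $\frac{1}{47277} \approx 2.1152 \cdot 10^{-5}$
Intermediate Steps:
$g{\left(n,D \right)} = -8 - n$
$\frac{1}{\left(48 \left(-94\right) + g{\left(3,-1 \right)}\right) + 51800} = \frac{1}{\left(48 \left(-94\right) - 11\right) + 51800} = \frac{1}{\left(-4512 - 11\right) + 51800} = \frac{1}{-4523 + 51800} = \frac{1}{47277}$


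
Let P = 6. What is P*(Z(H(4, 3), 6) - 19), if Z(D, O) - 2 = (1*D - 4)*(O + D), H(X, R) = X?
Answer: -102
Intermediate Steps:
Z(D, O) = 2 + (-4 + D)*(D + O) (Z(D, O) = 2 + (1*D - 4)*(O + D) = 2 + (D - 4)*(D + O) = 2 + (-4 + D)*(D + O))
P*(Z(H(4, 3), 6) - 19) = 6*((2 + 4**2 - 4*4 - 4*6 + 4*6) - 19) = 6*((2 + 16 - 16 - 24 + 24) - 19) = 6*(2 - 19) = 6*(-17) = -102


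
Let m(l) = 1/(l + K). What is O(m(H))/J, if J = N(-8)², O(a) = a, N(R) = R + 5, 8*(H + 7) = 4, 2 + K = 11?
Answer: 2/45 ≈ 0.044444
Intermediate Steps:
K = 9 (K = -2 + 11 = 9)
H = -13/2 (H = -7 + (⅛)*4 = -7 + ½ = -13/2 ≈ -6.5000)
N(R) = 5 + R
m(l) = 1/(9 + l) (m(l) = 1/(l + 9) = 1/(9 + l))
J = 9 (J = (5 - 8)² = (-3)² = 9)
O(m(H))/J = 1/((9 - 13/2)*9) = (⅑)/(5/2) = (⅖)*(⅑) = 2/45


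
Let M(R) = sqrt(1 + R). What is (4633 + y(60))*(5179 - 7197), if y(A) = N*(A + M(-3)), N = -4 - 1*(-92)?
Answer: -20004434 - 177584*I*sqrt(2) ≈ -2.0004e+7 - 2.5114e+5*I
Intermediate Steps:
N = 88 (N = -4 + 92 = 88)
y(A) = 88*A + 88*I*sqrt(2) (y(A) = 88*(A + sqrt(1 - 3)) = 88*(A + sqrt(-2)) = 88*(A + I*sqrt(2)) = 88*A + 88*I*sqrt(2))
(4633 + y(60))*(5179 - 7197) = (4633 + (88*60 + 88*I*sqrt(2)))*(5179 - 7197) = (4633 + (5280 + 88*I*sqrt(2)))*(-2018) = (9913 + 88*I*sqrt(2))*(-2018) = -20004434 - 177584*I*sqrt(2)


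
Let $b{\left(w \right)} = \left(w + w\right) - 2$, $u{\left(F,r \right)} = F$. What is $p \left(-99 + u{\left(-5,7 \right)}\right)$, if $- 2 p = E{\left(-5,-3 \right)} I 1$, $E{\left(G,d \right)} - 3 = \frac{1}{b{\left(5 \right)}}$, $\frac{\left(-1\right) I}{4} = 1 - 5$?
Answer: $2600$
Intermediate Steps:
$I = 16$ ($I = - 4 \left(1 - 5\right) = \left(-4\right) \left(-4\right) = 16$)
$b{\left(w \right)} = -2 + 2 w$ ($b{\left(w \right)} = 2 w - 2 = -2 + 2 w$)
$E{\left(G,d \right)} = \frac{25}{8}$ ($E{\left(G,d \right)} = 3 + \frac{1}{-2 + 2 \cdot 5} = 3 + \frac{1}{-2 + 10} = 3 + \frac{1}{8} = \frac{25}{8}$)
$p = -25$ ($p = - \frac{\frac{25}{8} \cdot 16 \cdot 1}{2} = - \frac{50 \cdot 1}{2} = \left(- \frac{1}{2}\right) 50 = -25$)
$p \left(-99 + u{\left(-5,7 \right)}\right) = - 25 \left(-99 - 5\right) = \left(-25\right) \left(-104\right) = 2600$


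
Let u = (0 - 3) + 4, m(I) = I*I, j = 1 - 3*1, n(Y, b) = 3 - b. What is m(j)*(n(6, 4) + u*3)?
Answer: 8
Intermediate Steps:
j = -2 (j = 1 - 3 = -2)
m(I) = I²
u = 1 (u = -3 + 4 = 1)
m(j)*(n(6, 4) + u*3) = (-2)²*((3 - 1*4) + 1*3) = 4*((3 - 4) + 3) = 4*(-1 + 3) = 4*2 = 8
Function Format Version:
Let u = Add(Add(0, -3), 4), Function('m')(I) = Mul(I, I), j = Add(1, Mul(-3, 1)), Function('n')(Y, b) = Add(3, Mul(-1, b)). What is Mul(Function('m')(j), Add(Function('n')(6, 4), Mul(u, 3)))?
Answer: 8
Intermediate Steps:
j = -2 (j = Add(1, -3) = -2)
Function('m')(I) = Pow(I, 2)
u = 1 (u = Add(-3, 4) = 1)
Mul(Function('m')(j), Add(Function('n')(6, 4), Mul(u, 3))) = Mul(Pow(-2, 2), Add(Add(3, Mul(-1, 4)), Mul(1, 3))) = Mul(4, Add(Add(3, -4), 3)) = Mul(4, Add(-1, 3)) = Mul(4, 2) = 8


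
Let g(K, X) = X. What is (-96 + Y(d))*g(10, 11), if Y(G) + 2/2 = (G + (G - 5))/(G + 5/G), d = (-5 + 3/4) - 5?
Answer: -1507825/1449 ≈ -1040.6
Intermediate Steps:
d = -37/4 (d = (-5 + 3*(¼)) - 5 = (-5 + ¾) - 5 = -17/4 - 5 = -37/4 ≈ -9.2500)
Y(G) = -1 + (-5 + 2*G)/(G + 5/G) (Y(G) = -1 + (G + (G - 5))/(G + 5/G) = -1 + (G + (-5 + G))/(G + 5/G) = -1 + (-5 + 2*G)/(G + 5/G))
(-96 + Y(d))*g(10, 11) = (-96 + (-5 + (-37/4)² - 5*(-37/4))/(5 + (-37/4)²))*11 = (-96 + (-5 + 1369/16 + 185/4)/(5 + 1369/16))*11 = (-96 + (2029/16)/(1449/16))*11 = (-96 + (16/1449)*(2029/16))*11 = (-96 + 2029/1449)*11 = -137075/1449*11 = -1507825/1449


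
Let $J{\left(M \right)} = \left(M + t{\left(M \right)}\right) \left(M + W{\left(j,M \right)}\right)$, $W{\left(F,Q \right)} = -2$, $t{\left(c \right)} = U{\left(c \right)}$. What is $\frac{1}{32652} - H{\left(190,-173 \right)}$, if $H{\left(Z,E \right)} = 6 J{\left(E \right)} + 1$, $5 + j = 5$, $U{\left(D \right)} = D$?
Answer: $- \frac{11862504251}{32652} \approx -3.633 \cdot 10^{5}$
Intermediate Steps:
$t{\left(c \right)} = c$
$j = 0$ ($j = -5 + 5 = 0$)
$J{\left(M \right)} = 2 M \left(-2 + M\right)$ ($J{\left(M \right)} = \left(M + M\right) \left(M - 2\right) = 2 M \left(-2 + M\right)$)
$H{\left(Z,E \right)} = 1 + 12 E \left(-2 + E\right)$ ($H{\left(Z,E \right)} = 6 \cdot 2 E \left(-2 + E\right) + 1 = 12 E \left(-2 + E\right) + 1 = 1 + 12 E \left(-2 + E\right)$)
$\frac{1}{32652} - H{\left(190,-173 \right)} = \frac{1}{32652} - \left(1 - -4152 + 12 \left(-173\right)^{2}\right) = \frac{1}{32652} - \left(1 + 4152 + 12 \cdot 29929\right) = \frac{1}{32652} - \left(1 + 4152 + 359148\right) = \frac{1}{32652} - 363301 = - \frac{11862504251}{32652}$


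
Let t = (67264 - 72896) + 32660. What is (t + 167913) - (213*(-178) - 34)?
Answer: 232889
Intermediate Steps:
t = 27028 (t = -5632 + 32660 = 27028)
(t + 167913) - (213*(-178) - 34) = (27028 + 167913) - (213*(-178) - 34) = 194941 - (-37914 - 34) = 194941 - 1*(-37948) = 194941 + 37948 = 232889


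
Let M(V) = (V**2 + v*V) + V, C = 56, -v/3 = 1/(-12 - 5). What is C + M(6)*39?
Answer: 29500/17 ≈ 1735.3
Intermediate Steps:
v = 3/17 (v = -3/(-12 - 5) = -3/(-17) = -3*(-1/17) = 3/17 ≈ 0.17647)
M(V) = V**2 + 20*V/17 (M(V) = (V**2 + 3*V/17) + V = V**2 + 20*V/17)
C + M(6)*39 = 56 + ((1/17)*6*(20 + 17*6))*39 = 56 + ((1/17)*6*(20 + 102))*39 = 56 + ((1/17)*6*122)*39 = 56 + (732/17)*39 = 56 + 28548/17 = 29500/17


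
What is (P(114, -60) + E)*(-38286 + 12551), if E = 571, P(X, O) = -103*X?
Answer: 287485685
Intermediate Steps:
(P(114, -60) + E)*(-38286 + 12551) = (-103*114 + 571)*(-38286 + 12551) = (-11742 + 571)*(-25735) = -11171*(-25735) = 287485685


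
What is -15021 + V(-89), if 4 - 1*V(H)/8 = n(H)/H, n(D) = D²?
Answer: -14277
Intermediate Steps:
V(H) = 32 - 8*H (V(H) = 32 - 8*H²/H = 32 - 8*H)
-15021 + V(-89) = -15021 + (32 - 8*(-89)) = -15021 + (32 + 712) = -15021 + 744 = -14277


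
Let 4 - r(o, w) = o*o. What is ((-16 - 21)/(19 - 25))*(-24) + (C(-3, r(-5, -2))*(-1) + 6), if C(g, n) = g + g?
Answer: -136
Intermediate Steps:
r(o, w) = 4 - o² (r(o, w) = 4 - o*o = 4 - o²)
C(g, n) = 2*g
((-16 - 21)/(19 - 25))*(-24) + (C(-3, r(-5, -2))*(-1) + 6) = ((-16 - 21)/(19 - 25))*(-24) + ((2*(-3))*(-1) + 6) = -37/(-6)*(-24) + (-6*(-1) + 6) = -37*(-⅙)*(-24) + (6 + 6) = (37/6)*(-24) + 12 = -148 + 12 = -136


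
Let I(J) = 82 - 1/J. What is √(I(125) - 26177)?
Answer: 2*I*√4077345/25 ≈ 161.54*I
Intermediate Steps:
√(I(125) - 26177) = √((82 - 1/125) - 26177) = √(10249/125 - 26177) = √(-3261876/125) = 2*I*√4077345/25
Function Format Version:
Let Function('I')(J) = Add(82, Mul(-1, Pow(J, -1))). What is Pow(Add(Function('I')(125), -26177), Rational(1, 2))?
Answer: Mul(Rational(2, 25), I, Pow(4077345, Rational(1, 2))) ≈ Mul(161.54, I)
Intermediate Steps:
Pow(Add(Function('I')(125), -26177), Rational(1, 2)) = Pow(Add(Add(82, Mul(-1, Pow(125, -1))), -26177), Rational(1, 2)) = Pow(Add(Add(82, Mul(-1, Rational(1, 125))), -26177), Rational(1, 2)) = Pow(Add(Add(82, Rational(-1, 125)), -26177), Rational(1, 2)) = Pow(Add(Rational(10249, 125), -26177), Rational(1, 2)) = Pow(Rational(-3261876, 125), Rational(1, 2)) = Mul(Rational(2, 25), I, Pow(4077345, Rational(1, 2)))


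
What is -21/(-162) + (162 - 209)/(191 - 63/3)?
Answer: -337/2295 ≈ -0.14684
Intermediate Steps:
-21/(-162) + (162 - 209)/(191 - 63/3) = -21*(-1/162) - 47/(191 - 63*⅓) = 7/54 - 47/(191 - 21) = 7/54 - 47/170 = -337/2295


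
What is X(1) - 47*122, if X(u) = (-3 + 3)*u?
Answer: -5734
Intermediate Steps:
X(u) = 0 (X(u) = 0*u = 0)
X(1) - 47*122 = 0 - 47*122 = 0 - 5734 = -5734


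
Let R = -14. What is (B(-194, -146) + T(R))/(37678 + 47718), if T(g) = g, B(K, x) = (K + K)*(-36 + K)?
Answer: 44613/42698 ≈ 1.0448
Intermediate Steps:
B(K, x) = 2*K*(-36 + K) (B(K, x) = (2*K)*(-36 + K) = 2*K*(-36 + K))
(B(-194, -146) + T(R))/(37678 + 47718) = (2*(-194)*(-36 - 194) - 14)/(37678 + 47718) = (2*(-194)*(-230) - 14)/85396 = (89240 - 14)*(1/85396) = 89226*(1/85396) = 44613/42698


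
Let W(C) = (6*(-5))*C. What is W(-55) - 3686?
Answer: -2036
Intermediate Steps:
W(C) = -30*C
W(-55) - 3686 = -30*(-55) - 3686 = 1650 - 3686 = -2036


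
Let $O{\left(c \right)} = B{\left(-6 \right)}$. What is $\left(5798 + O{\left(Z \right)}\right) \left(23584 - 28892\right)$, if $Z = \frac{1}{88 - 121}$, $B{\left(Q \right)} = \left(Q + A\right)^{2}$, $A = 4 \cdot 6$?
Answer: $-32495576$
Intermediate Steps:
$A = 24$
$B{\left(Q \right)} = \left(24 + Q\right)^{2}$ ($B{\left(Q \right)} = \left(Q + 24\right)^{2} = \left(24 + Q\right)^{2}$)
$Z = - \frac{1}{33}$ ($Z = \frac{1}{-33} = - \frac{1}{33} \approx -0.030303$)
$O{\left(c \right)} = 324$ ($O{\left(c \right)} = \left(24 - 6\right)^{2} = 18^{2} = 324$)
$\left(5798 + O{\left(Z \right)}\right) \left(23584 - 28892\right) = \left(5798 + 324\right) \left(23584 - 28892\right) = 6122 \left(-5308\right) = -32495576$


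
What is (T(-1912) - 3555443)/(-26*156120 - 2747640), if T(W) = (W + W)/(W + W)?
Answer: 1777721/3403380 ≈ 0.52234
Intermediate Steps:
T(W) = 1 (T(W) = (2*W)/((2*W)) = (2*W)*(1/(2*W)) = 1)
(T(-1912) - 3555443)/(-26*156120 - 2747640) = (1 - 3555443)/(-26*156120 - 2747640) = -3555442/(-4059120 - 2747640) = -3555442/(-6806760) = -3555442*(-1/6806760) = 1777721/3403380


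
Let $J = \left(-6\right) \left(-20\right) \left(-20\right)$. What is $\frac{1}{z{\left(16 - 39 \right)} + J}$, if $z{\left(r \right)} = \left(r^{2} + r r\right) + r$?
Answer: $- \frac{1}{1365} \approx -0.0007326$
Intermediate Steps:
$z{\left(r \right)} = r + 2 r^{2}$ ($z{\left(r \right)} = \left(r^{2} + r^{2}\right) + r = 2 r^{2} + r = r + 2 r^{2}$)
$J = -2400$ ($J = 120 \left(-20\right) = -2400$)
$\frac{1}{z{\left(16 - 39 \right)} + J} = \frac{1}{\left(16 - 39\right) \left(1 + 2 \left(16 - 39\right)\right) - 2400} = \frac{1}{- 23 \left(1 + 2 \left(-23\right)\right) - 2400} = \frac{1}{- 23 \left(1 - 46\right) - 2400} = \frac{1}{\left(-23\right) \left(-45\right) - 2400} = \frac{1}{1035 - 2400} = \frac{1}{-1365} = - \frac{1}{1365}$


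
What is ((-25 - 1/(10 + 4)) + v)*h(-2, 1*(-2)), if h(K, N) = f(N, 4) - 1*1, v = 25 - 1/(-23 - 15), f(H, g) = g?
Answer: -18/133 ≈ -0.13534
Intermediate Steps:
v = 951/38 (v = 25 - 1/(-38) = 25 - 1*(-1/38) = 25 + 1/38 = 951/38 ≈ 25.026)
h(K, N) = 3 (h(K, N) = 4 - 1*1 = 4 - 1 = 3)
((-25 - 1/(10 + 4)) + v)*h(-2, 1*(-2)) = ((-25 - 1/(10 + 4)) + 951/38)*3 = ((-25 - 1/14) + 951/38)*3 = (-351/14 + 951/38)*3 = -6/133*3 = -18/133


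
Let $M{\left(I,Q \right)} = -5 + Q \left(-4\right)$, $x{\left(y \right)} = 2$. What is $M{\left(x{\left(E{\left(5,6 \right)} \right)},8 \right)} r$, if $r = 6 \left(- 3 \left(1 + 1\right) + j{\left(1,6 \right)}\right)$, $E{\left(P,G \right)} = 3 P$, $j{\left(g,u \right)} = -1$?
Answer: $1554$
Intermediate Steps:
$M{\left(I,Q \right)} = -5 - 4 Q$
$r = -42$ ($r = 6 \left(- 3 \left(1 + 1\right) - 1\right) = 6 \left(\left(-3\right) 2 - 1\right) = 6 \left(-6 - 1\right) = 6 \left(-7\right) = -42$)
$M{\left(x{\left(E{\left(5,6 \right)} \right)},8 \right)} r = \left(-5 - 32\right) \left(-42\right) = \left(-37\right) \left(-42\right) = 1554$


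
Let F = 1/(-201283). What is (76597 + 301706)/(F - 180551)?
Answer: -25381987583/12113948978 ≈ -2.0953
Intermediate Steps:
F = -1/201283 ≈ -4.9681e-6
(76597 + 301706)/(F - 180551) = (76597 + 301706)/(-1/201283 - 180551) = 378303/(-36341846934/201283) = 378303*(-201283/36341846934) = -25381987583/12113948978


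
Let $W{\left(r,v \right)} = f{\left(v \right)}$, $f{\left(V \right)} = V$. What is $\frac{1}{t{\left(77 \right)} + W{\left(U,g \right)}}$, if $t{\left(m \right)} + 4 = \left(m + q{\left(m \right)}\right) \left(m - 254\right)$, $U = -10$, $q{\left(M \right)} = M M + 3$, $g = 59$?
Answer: $- \frac{1}{1063538} \approx -9.4026 \cdot 10^{-7}$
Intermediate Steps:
$q{\left(M \right)} = 3 + M^{2}$ ($q{\left(M \right)} = M^{2} + 3 = 3 + M^{2}$)
$W{\left(r,v \right)} = v$
$t{\left(m \right)} = -4 + \left(-254 + m\right) \left(3 + m + m^{2}\right)$ ($t{\left(m \right)} = -4 + \left(m + \left(3 + m^{2}\right)\right) \left(m - 254\right) = -4 + \left(3 + m + m^{2}\right) \left(-254 + m\right) = -4 + \left(-254 + m\right) \left(3 + m + m^{2}\right)$)
$\frac{1}{t{\left(77 \right)} + W{\left(U,g \right)}} = \frac{1}{\left(-766 + 77^{3} - 253 \cdot 77^{2} - 19327\right) + 59} = \frac{1}{\left(-766 + 456533 - 1500037 - 19327\right) + 59} = \frac{1}{-1063597 + 59} = \frac{1}{-1063538} = - \frac{1}{1063538}$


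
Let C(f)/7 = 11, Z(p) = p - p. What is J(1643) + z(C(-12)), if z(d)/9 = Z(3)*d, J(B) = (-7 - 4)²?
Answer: 121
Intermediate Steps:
Z(p) = 0
C(f) = 77 (C(f) = 7*11 = 77)
J(B) = 121 (J(B) = (-11)² = 121)
z(d) = 0 (z(d) = 9*(0*d) = 9*0 = 0)
J(1643) + z(C(-12)) = 121 + 0 = 121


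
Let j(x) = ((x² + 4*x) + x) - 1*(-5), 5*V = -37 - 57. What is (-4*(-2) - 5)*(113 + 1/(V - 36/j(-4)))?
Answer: 92871/274 ≈ 338.95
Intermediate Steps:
V = -94/5 (V = (-37 - 57)/5 = (⅕)*(-94) = -94/5 ≈ -18.800)
j(x) = 5 + x² + 5*x (j(x) = (x² + 5*x) + 5 = 5 + x² + 5*x)
(-4*(-2) - 5)*(113 + 1/(V - 36/j(-4))) = (-4*(-2) - 5)*(113 + 1/(-94/5 - 36/(5 + (-4)² + 5*(-4)))) = (8 - 5)*(113 + 1/(-94/5 - 36/(5 + 16 - 20))) = 3*(113 + 1/(-94/5 - 36/1)) = 3*(113 + 1/(-94/5 - 36*1)) = 3*(113 + 1/(-94/5 - 36)) = 3*(113 + 1/(-274/5)) = 3*(113 - 5/274) = 3*(30957/274) = 92871/274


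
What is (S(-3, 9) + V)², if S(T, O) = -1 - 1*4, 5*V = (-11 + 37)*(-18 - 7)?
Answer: 18225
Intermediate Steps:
V = -130 (V = ((-11 + 37)*(-18 - 7))/5 = (26*(-25))/5 = (⅕)*(-650) = -130)
S(T, O) = -5 (S(T, O) = -1 - 4 = -5)
(S(-3, 9) + V)² = (-5 - 130)² = (-135)² = 18225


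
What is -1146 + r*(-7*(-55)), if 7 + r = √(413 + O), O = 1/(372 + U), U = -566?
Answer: -3841 + 385*√15543474/194 ≈ 3983.1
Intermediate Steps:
O = -1/194 (O = 1/(372 - 566) = 1/(-194) = -1/194 ≈ -0.0051546)
r = -7 + √15543474/194 (r = -7 + √(413 - 1/194) = -7 + √(80121/194) = -7 + √15543474/194 ≈ 13.322)
-1146 + r*(-7*(-55)) = -1146 + (-7 + √15543474/194)*(-7*(-55)) = -1146 + (-7 + √15543474/194)*385 = -1146 + (-2695 + 385*√15543474/194) = -3841 + 385*√15543474/194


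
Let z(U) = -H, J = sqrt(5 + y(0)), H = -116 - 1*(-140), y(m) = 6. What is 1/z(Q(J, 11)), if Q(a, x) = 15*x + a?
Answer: -1/24 ≈ -0.041667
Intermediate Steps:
H = 24 (H = -116 + 140 = 24)
J = sqrt(11) (J = sqrt(5 + 6) = sqrt(11) ≈ 3.3166)
Q(a, x) = a + 15*x
z(U) = -24 (z(U) = -1*24 = -24)
1/z(Q(J, 11)) = 1/(-24) = -1/24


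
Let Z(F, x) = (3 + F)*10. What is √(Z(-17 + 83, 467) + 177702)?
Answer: 2*√44598 ≈ 422.36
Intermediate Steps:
Z(F, x) = 30 + 10*F
√(Z(-17 + 83, 467) + 177702) = √((30 + 10*(-17 + 83)) + 177702) = √((30 + 10*66) + 177702) = √((30 + 660) + 177702) = √(690 + 177702) = √178392 = 2*√44598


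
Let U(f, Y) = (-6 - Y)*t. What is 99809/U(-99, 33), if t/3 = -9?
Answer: 99809/1053 ≈ 94.785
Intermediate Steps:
t = -27 (t = 3*(-9) = -27)
U(f, Y) = 162 + 27*Y (U(f, Y) = (-6 - Y)*(-27) = 162 + 27*Y)
99809/U(-99, 33) = 99809/(162 + 27*33) = 99809/(162 + 891) = 99809/1053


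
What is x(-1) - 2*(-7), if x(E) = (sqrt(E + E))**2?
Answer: 12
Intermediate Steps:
x(E) = 2*E (x(E) = (sqrt(2*E))**2 = (sqrt(2)*sqrt(E))**2 = 2*E)
x(-1) - 2*(-7) = 2*(-1) - 2*(-7) = -2 + 14 = 12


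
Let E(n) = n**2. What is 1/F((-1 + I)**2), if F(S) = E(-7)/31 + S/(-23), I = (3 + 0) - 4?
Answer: 713/1003 ≈ 0.71087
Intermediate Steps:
I = -1 (I = 3 - 4 = -1)
F(S) = 49/31 - S/23 (F(S) = (-7)**2/31 + S/(-23) = 49*(1/31) + S*(-1/23) = 49/31 - S/23)
1/F((-1 + I)**2) = 1/(49/31 - (-1 - 1)**2/23) = 1/(49/31 - 1/23*(-2)**2) = 1/(49/31 - 1/23*4) = 1/(49/31 - 4/23) = 1/(1003/713) = 713/1003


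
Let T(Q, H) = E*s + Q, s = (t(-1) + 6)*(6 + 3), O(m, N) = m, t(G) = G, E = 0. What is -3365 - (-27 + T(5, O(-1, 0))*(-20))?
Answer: -3238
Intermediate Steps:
s = 45 (s = (-1 + 6)*(6 + 3) = 5*9 = 45)
T(Q, H) = Q (T(Q, H) = 0*45 + Q = 0 + Q = Q)
-3365 - (-27 + T(5, O(-1, 0))*(-20)) = -3365 - (-27 + 5*(-20)) = -3365 - (-27 - 100) = -3365 - 1*(-127) = -3365 + 127 = -3238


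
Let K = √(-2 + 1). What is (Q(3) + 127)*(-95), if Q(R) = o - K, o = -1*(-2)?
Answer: -12255 + 95*I ≈ -12255.0 + 95.0*I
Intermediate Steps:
o = 2
K = I (K = √(-1) = I ≈ 1.0*I)
Q(R) = 2 - I
(Q(3) + 127)*(-95) = ((2 - I) + 127)*(-95) = (129 - I)*(-95) = -12255 + 95*I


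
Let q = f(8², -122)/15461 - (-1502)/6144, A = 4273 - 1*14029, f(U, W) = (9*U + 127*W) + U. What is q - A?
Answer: 463338828875/47496192 ≈ 9755.3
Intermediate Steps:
f(U, W) = 10*U + 127*W
A = -9756 (A = 4273 - 14029 = -9756)
q = -34020277/47496192 (q = (10*8² + 127*(-122))/15461 - (-1502)/6144 = (10*64 - 15494)*(1/15461) - (-1502)/6144 = (640 - 15494)*(1/15461) - 1*(-751/3072) = -14854*1/15461 + 751/3072 = -14854/15461 + 751/3072 = -34020277/47496192 ≈ -0.71627)
q - A = -34020277/47496192 - 1*(-9756) = -34020277/47496192 + 9756 = 463338828875/47496192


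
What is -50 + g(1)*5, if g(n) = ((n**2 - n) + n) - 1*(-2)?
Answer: -35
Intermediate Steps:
g(n) = 2 + n**2 (g(n) = n**2 + 2 = 2 + n**2)
-50 + g(1)*5 = -50 + (2 + 1**2)*5 = -50 + (2 + 1)*5 = -50 + 3*5 = -50 + 15 = -35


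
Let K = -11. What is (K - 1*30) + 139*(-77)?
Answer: -10744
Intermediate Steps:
(K - 1*30) + 139*(-77) = (-11 - 1*30) + 139*(-77) = (-11 - 30) - 10703 = -41 - 10703 = -10744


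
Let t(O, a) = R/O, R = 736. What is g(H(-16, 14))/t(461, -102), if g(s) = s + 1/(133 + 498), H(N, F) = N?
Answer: -4653795/464416 ≈ -10.021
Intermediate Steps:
t(O, a) = 736/O
g(s) = 1/631 + s (g(s) = s + 1/631 = 1/631 + s)
g(H(-16, 14))/t(461, -102) = (1/631 - 16)/((736/461)) = -10095/(631*(736*(1/461))) = -10095/(631*736/461) = -10095/631*461/736 = -4653795/464416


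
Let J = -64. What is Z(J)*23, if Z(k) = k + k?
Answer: -2944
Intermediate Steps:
Z(k) = 2*k
Z(J)*23 = (2*(-64))*23 = -128*23 = -2944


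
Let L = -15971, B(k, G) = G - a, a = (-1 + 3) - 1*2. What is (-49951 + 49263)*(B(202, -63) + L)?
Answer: 11031392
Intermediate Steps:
a = 0 (a = 2 - 2 = 0)
B(k, G) = G (B(k, G) = G - 1*0 = G + 0 = G)
(-49951 + 49263)*(B(202, -63) + L) = (-49951 + 49263)*(-63 - 15971) = -688*(-16034) = 11031392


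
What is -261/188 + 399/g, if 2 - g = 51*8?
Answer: -12927/5452 ≈ -2.3711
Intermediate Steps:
g = -406 (g = 2 - 51*8 = 2 - 1*408 = 2 - 408 = -406)
-261/188 + 399/g = -261/188 + 399/(-406) = -261*1/188 + 399*(-1/406) = -261/188 - 57/58 = -12927/5452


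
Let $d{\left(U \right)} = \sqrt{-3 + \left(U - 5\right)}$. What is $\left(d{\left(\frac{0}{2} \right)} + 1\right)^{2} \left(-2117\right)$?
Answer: $14819 - 8468 i \sqrt{2} \approx 14819.0 - 11976.0 i$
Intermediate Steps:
$d{\left(U \right)} = \sqrt{-8 + U}$ ($d{\left(U \right)} = \sqrt{-3 + \left(U - 5\right)} = \sqrt{-3 + \left(-5 + U\right)} = \sqrt{-8 + U}$)
$\left(d{\left(\frac{0}{2} \right)} + 1\right)^{2} \left(-2117\right) = \left(\sqrt{-8 + \frac{0}{2}} + 1\right)^{2} \left(-2117\right) = \left(\sqrt{-8 + 0 \cdot \frac{1}{2}} + 1\right)^{2} \left(-2117\right) = \left(\sqrt{-8 + 0} + 1\right)^{2} \left(-2117\right) = \left(\sqrt{-8} + 1\right)^{2} \left(-2117\right) = \left(2 i \sqrt{2} + 1\right)^{2} \left(-2117\right) = \left(1 + 2 i \sqrt{2}\right)^{2} \left(-2117\right) = - 2117 \left(1 + 2 i \sqrt{2}\right)^{2}$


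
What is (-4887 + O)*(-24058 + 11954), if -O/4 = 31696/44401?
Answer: 375421936712/6343 ≈ 5.9187e+7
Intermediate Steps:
O = -18112/6343 (O = -126784/44401 = -4*4528/6343 = -18112/6343 ≈ -2.8554)
(-4887 + O)*(-24058 + 11954) = (-4887 - 18112/6343)*(-24058 + 11954) = -31016353/6343*(-12104) = 375421936712/6343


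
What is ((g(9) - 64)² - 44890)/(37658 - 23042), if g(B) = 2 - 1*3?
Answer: -13555/4872 ≈ -2.7822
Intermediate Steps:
g(B) = -1 (g(B) = 2 - 3 = -1)
((g(9) - 64)² - 44890)/(37658 - 23042) = ((-1 - 64)² - 44890)/(37658 - 23042) = ((-65)² - 44890)/14616 = (4225 - 44890)*(1/14616) = -40665*1/14616 = -13555/4872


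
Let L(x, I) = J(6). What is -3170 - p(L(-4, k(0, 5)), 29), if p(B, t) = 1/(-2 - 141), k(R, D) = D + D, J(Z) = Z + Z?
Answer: -453309/143 ≈ -3170.0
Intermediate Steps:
J(Z) = 2*Z
k(R, D) = 2*D
L(x, I) = 12 (L(x, I) = 2*6 = 12)
p(B, t) = -1/143 (p(B, t) = 1/(-143) = -1/143)
-3170 - p(L(-4, k(0, 5)), 29) = -3170 - 1*(-1/143) = -3170 + 1/143 = -453309/143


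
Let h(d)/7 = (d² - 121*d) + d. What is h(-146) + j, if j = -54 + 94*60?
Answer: 277438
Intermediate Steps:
h(d) = -840*d + 7*d² (h(d) = 7*((d² - 121*d) + d) = 7*(d² - 120*d) = -840*d + 7*d²)
j = 5586 (j = -54 + 5640 = 5586)
h(-146) + j = 7*(-146)*(-120 - 146) + 5586 = 7*(-146)*(-266) + 5586 = 271852 + 5586 = 277438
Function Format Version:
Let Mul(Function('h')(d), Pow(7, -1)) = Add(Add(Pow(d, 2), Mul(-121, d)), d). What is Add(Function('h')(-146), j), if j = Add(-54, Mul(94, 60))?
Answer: 277438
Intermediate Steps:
Function('h')(d) = Add(Mul(-840, d), Mul(7, Pow(d, 2))) (Function('h')(d) = Mul(7, Add(Add(Pow(d, 2), Mul(-121, d)), d)) = Mul(7, Add(Pow(d, 2), Mul(-120, d))) = Add(Mul(-840, d), Mul(7, Pow(d, 2))))
j = 5586 (j = Add(-54, 5640) = 5586)
Add(Function('h')(-146), j) = Add(Mul(7, -146, Add(-120, -146)), 5586) = Add(Mul(7, -146, -266), 5586) = Add(271852, 5586) = 277438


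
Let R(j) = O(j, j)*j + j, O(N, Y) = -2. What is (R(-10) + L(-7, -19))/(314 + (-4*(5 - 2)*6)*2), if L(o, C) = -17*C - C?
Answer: 176/85 ≈ 2.0706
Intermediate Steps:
L(o, C) = -18*C
R(j) = -j (R(j) = -2*j + j = -j)
(R(-10) + L(-7, -19))/(314 + (-4*(5 - 2)*6)*2) = (-1*(-10) - 18*(-19))/(314 + (-4*(5 - 2)*6)*2) = (10 + 342)/(314 + (-4*3*6)*2) = 352/(314 - 12*6*2) = 352/(314 - 72*2) = 352/(314 - 144) = 352/170 = 352*(1/170) = 176/85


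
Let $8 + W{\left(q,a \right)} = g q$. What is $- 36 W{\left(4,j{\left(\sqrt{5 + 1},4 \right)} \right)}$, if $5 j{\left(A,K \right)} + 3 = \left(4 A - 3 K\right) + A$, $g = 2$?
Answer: $0$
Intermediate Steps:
$j{\left(A,K \right)} = - \frac{3}{5} + A - \frac{3 K}{5}$ ($j{\left(A,K \right)} = - \frac{3}{5} + \frac{\left(4 A - 3 K\right) + A}{5} = - \frac{3}{5} + \frac{\left(- 3 K + 4 A\right) + A}{5} = - \frac{3}{5} + \frac{- 3 K + 5 A}{5} = - \frac{3}{5} + \left(A - \frac{3 K}{5}\right) = - \frac{3}{5} + A - \frac{3 K}{5}$)
$W{\left(q,a \right)} = -8 + 2 q$
$- 36 W{\left(4,j{\left(\sqrt{5 + 1},4 \right)} \right)} = - 36 \left(-8 + 2 \cdot 4\right) = - 36 \left(-8 + 8\right) = \left(-36\right) 0 = 0$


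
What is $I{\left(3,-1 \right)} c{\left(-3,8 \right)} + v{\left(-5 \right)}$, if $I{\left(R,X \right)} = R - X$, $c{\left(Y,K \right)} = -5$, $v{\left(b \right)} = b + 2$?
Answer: $-23$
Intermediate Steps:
$v{\left(b \right)} = 2 + b$
$I{\left(3,-1 \right)} c{\left(-3,8 \right)} + v{\left(-5 \right)} = \left(3 - -1\right) \left(-5\right) + \left(2 - 5\right) = \left(3 + 1\right) \left(-5\right) - 3 = 4 \left(-5\right) - 3 = -20 - 3 = -23$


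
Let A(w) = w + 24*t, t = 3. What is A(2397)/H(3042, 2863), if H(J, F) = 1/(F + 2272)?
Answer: 12678315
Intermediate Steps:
A(w) = 72 + w (A(w) = w + 24*3 = w + 72 = 72 + w)
H(J, F) = 1/(2272 + F)
A(2397)/H(3042, 2863) = (72 + 2397)/(1/(2272 + 2863)) = 2469/(1/5135) = 2469*5135 = 12678315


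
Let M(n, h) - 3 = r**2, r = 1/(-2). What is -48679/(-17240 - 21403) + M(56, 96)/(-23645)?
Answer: 4603557461/3654854940 ≈ 1.2596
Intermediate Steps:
r = -1/2 ≈ -0.50000
M(n, h) = 13/4 (M(n, h) = 3 + (-1/2)**2 = 3 + 1/4 = 13/4)
-48679/(-17240 - 21403) + M(56, 96)/(-23645) = -48679/(-17240 - 21403) + (13/4)/(-23645) = -48679/(-38643) + (13/4)*(-1/23645) = -48679*(-1/38643) - 13/94580 = 48679/38643 - 13/94580 = 4603557461/3654854940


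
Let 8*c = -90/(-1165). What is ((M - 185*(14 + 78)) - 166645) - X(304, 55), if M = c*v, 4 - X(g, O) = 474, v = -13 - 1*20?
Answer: -170738037/932 ≈ -1.8320e+5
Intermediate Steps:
v = -33 (v = -13 - 20 = -33)
X(g, O) = -470 (X(g, O) = 4 - 1*474 = 4 - 474 = -470)
c = 9/932 (c = (-90/(-1165))/8 = (-90*(-1/1165))/8 = (1/8)*(18/233) = 9/932 ≈ 0.0096567)
M = -297/932 (M = (9/932)*(-33) = -297/932 ≈ -0.31867)
((M - 185*(14 + 78)) - 166645) - X(304, 55) = ((-297/932 - 185*(14 + 78)) - 166645) - 1*(-470) = ((-297/932 - 185*92) - 166645) + 470 = ((-297/932 - 17020) - 166645) + 470 = (-15862937/932 - 166645) + 470 = -171176077/932 + 470 = -170738037/932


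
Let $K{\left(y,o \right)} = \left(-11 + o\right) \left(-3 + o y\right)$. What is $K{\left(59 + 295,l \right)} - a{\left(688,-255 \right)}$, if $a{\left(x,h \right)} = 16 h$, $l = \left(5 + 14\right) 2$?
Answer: $367203$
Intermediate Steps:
$l = 38$ ($l = 19 \cdot 2 = 38$)
$K{\left(59 + 295,l \right)} - a{\left(688,-255 \right)} = \left(33 - 114 + \left(59 + 295\right) 38^{2} - 418 \left(59 + 295\right)\right) - 16 \left(-255\right) = \left(33 - 114 + 354 \cdot 1444 - 418 \cdot 354\right) - -4080 = \left(33 - 114 + 511176 - 147972\right) + 4080 = 363123 + 4080 = 367203$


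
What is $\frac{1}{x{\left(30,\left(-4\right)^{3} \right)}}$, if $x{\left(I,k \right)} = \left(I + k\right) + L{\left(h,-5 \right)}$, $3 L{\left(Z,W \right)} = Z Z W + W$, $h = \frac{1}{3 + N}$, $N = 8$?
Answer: $- \frac{363}{12952} \approx -0.028027$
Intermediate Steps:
$h = \frac{1}{11}$ ($h = \frac{1}{3 + 8} = \frac{1}{11} \approx 0.090909$)
$L{\left(Z,W \right)} = \frac{W}{3} + \frac{W Z^{2}}{3}$ ($L{\left(Z,W \right)} = \frac{Z Z W + W}{3} = \frac{Z^{2} W + W}{3} = \frac{W Z^{2} + W}{3} = \frac{W + W Z^{2}}{3} = \frac{W}{3} + \frac{W Z^{2}}{3}$)
$x{\left(I,k \right)} = - \frac{610}{363} + I + k$ ($x{\left(I,k \right)} = \left(I + k\right) + \frac{1}{3} \left(-5\right) \left(1 + \left(\frac{1}{11}\right)^{2}\right) = \left(I + k\right) + \frac{1}{3} \left(-5\right) \left(1 + \frac{1}{121}\right) = \left(I + k\right) + \frac{1}{3} \left(-5\right) \frac{122}{121} = \left(I + k\right) - \frac{610}{363} = - \frac{610}{363} + I + k$)
$\frac{1}{x{\left(30,\left(-4\right)^{3} \right)}} = \frac{1}{- \frac{610}{363} + 30 + \left(-4\right)^{3}} = \frac{1}{- \frac{610}{363} + 30 - 64} = \frac{1}{- \frac{12952}{363}} = - \frac{363}{12952}$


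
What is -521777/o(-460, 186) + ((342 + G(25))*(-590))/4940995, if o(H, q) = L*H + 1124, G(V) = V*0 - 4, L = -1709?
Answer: -547018746999/777973497536 ≈ -0.70313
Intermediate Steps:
G(V) = -4 (G(V) = 0 - 4 = -4)
o(H, q) = 1124 - 1709*H (o(H, q) = -1709*H + 1124 = 1124 - 1709*H)
-521777/o(-460, 186) + ((342 + G(25))*(-590))/4940995 = -521777/(1124 - 1709*(-460)) + ((342 - 4)*(-590))/4940995 = -521777/(1124 + 786140) + (338*(-590))*(1/4940995) = -521777/787264 - 199420*1/4940995 = -521777*1/787264 - 39884/988199 = -521777/787264 - 39884/988199 = -547018746999/777973497536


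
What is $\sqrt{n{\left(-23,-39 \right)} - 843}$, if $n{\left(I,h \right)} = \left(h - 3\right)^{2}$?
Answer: $\sqrt{921} \approx 30.348$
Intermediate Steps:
$n{\left(I,h \right)} = \left(-3 + h\right)^{2}$
$\sqrt{n{\left(-23,-39 \right)} - 843} = \sqrt{\left(-3 - 39\right)^{2} - 843} = \sqrt{\left(-42\right)^{2} - 843} = \sqrt{1764 - 843} = \sqrt{921}$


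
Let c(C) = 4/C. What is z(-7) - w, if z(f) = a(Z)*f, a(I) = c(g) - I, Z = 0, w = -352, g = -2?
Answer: 366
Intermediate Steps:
a(I) = -2 - I (a(I) = 4/(-2) - I = 4*(-½) - I = -2 - I)
z(f) = -2*f (z(f) = (-2 - 1*0)*f = (-2 + 0)*f = -2*f)
z(-7) - w = -2*(-7) - 1*(-352) = 14 + 352 = 366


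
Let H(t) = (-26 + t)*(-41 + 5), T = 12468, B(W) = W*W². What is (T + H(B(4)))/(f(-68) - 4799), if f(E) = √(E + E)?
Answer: -53268900/23030537 - 22200*I*√34/23030537 ≈ -2.313 - 0.0056207*I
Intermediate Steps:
B(W) = W³
f(E) = √2*√E (f(E) = √(2*E) = √2*√E)
H(t) = 936 - 36*t (H(t) = (-26 + t)*(-36) = 936 - 36*t)
(T + H(B(4)))/(f(-68) - 4799) = (12468 + (936 - 36*4³))/(√2*√(-68) - 4799) = (12468 + (936 - 36*64))/(√2*(2*I*√17) - 4799) = (12468 + (936 - 2304))/(2*I*√34 - 4799) = (12468 - 1368)/(-4799 + 2*I*√34) = 11100/(-4799 + 2*I*√34)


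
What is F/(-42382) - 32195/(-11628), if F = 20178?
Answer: 564929353/246408948 ≈ 2.2926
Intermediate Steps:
F/(-42382) - 32195/(-11628) = 20178/(-42382) - 32195/(-11628) = 20178*(-1/42382) - 32195*(-1/11628) = -10089/21191 + 32195/11628 = 564929353/246408948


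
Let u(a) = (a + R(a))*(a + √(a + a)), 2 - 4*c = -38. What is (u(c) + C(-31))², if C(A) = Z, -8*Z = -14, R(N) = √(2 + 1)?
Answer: 203409/16 + 807*√15 + 2435*√3 + 4190*√5 ≈ 29425.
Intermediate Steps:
c = 10 (c = ½ - ¼*(-38) = ½ + 19/2 = 10)
R(N) = √3
Z = 7/4 (Z = -⅛*(-14) = 7/4 ≈ 1.7500)
C(A) = 7/4
u(a) = (a + √3)*(a + √2*√a) (u(a) = (a + √3)*(a + √(a + a)) = (a + √3)*(a + √(2*a)) = (a + √3)*(a + √2*√a))
(u(c) + C(-31))² = ((10² + 10*√3 + √2*10^(3/2) + √6*√10) + 7/4)² = ((100 + 10*√3 + √2*(10*√10) + 2*√15) + 7/4)² = ((100 + 10*√3 + 20*√5 + 2*√15) + 7/4)² = ((100 + 2*√15 + 10*√3 + 20*√5) + 7/4)² = (407/4 + 2*√15 + 10*√3 + 20*√5)²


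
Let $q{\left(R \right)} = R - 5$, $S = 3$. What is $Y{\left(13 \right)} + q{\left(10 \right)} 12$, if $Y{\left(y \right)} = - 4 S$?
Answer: $48$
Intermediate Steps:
$Y{\left(y \right)} = -12$ ($Y{\left(y \right)} = \left(-4\right) 3 = -12$)
$q{\left(R \right)} = -5 + R$ ($q{\left(R \right)} = R - 5 = -5 + R$)
$Y{\left(13 \right)} + q{\left(10 \right)} 12 = -12 + \left(-5 + 10\right) 12 = -12 + 5 \cdot 12 = -12 + 60 = 48$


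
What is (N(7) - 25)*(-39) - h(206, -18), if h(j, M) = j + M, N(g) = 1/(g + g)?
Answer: 10979/14 ≈ 784.21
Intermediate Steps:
N(g) = 1/(2*g)
h(j, M) = M + j
(N(7) - 25)*(-39) - h(206, -18) = ((½)/7 - 25)*(-39) - (-18 + 206) = ((½)*(⅐) - 25)*(-39) - 1*188 = (1/14 - 25)*(-39) - 188 = -349/14*(-39) - 188 = 13611/14 - 188 = 10979/14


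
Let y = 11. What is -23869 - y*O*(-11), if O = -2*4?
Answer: -24837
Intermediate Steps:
O = -8
-23869 - y*O*(-11) = -23869 - 11*(-8)*(-11) = -23869 - (-88)*(-11) = -23869 - 1*968 = -23869 - 968 = -24837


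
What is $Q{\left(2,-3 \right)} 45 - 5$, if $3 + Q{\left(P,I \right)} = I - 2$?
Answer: $-365$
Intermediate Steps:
$Q{\left(P,I \right)} = -5 + I$ ($Q{\left(P,I \right)} = -3 + \left(I - 2\right) = -3 + \left(-2 + I\right) = -5 + I$)
$Q{\left(2,-3 \right)} 45 - 5 = \left(-5 - 3\right) 45 - 5 = \left(-8\right) 45 - 5 = -360 - 5 = -365$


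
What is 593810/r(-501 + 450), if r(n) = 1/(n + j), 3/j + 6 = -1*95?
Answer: -3060496740/101 ≈ -3.0302e+7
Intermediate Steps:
j = -3/101 (j = 3/(-6 - 1*95) = 3/(-6 - 95) = 3/(-101) = 3*(-1/101) = -3/101 ≈ -0.029703)
r(n) = 1/(-3/101 + n) (r(n) = 1/(n - 3/101) = 1/(-3/101 + n))
593810/r(-501 + 450) = 593810/((101/(-3 + 101*(-501 + 450)))) = 593810/((101/(-3 + 101*(-51)))) = 593810/((101/(-3 - 5151))) = 593810/((101/(-5154))) = 593810/((101*(-1/5154))) = 593810/(-101/5154) = 593810*(-5154/101) = -3060496740/101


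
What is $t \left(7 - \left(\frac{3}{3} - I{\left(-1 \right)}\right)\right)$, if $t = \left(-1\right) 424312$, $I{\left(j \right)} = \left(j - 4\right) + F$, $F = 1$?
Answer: $-848624$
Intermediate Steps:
$I{\left(j \right)} = -3 + j$ ($I{\left(j \right)} = \left(j - 4\right) + 1 = \left(-4 + j\right) + 1 = -3 + j$)
$t = -424312$
$t \left(7 - \left(\frac{3}{3} - I{\left(-1 \right)}\right)\right) = - 424312 \left(7 - \left(\frac{3}{3} - \left(-3 - 1\right)\right)\right) = - 424312 \left(7 - \left(3 \cdot \frac{1}{3} - -4\right)\right) = - 424312 \left(7 - \left(1 + 4\right)\right) = - 424312 \left(7 - 5\right) = \left(-424312\right) 2 = -848624$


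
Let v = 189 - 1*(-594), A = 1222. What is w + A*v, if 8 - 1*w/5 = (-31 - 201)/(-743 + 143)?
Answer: 14352961/15 ≈ 9.5686e+5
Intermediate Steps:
v = 783 (v = 189 + 594 = 783)
w = 571/15 (w = 40 - 5*(-31 - 201)/(-743 + 143) = 40 - (-1160)/(-600) = 40 - (-1160)*(-1)/600 = 40 - 5*29/75 = 40 - 29/15 = 571/15 ≈ 38.067)
w + A*v = 571/15 + 1222*783 = 571/15 + 956826 = 14352961/15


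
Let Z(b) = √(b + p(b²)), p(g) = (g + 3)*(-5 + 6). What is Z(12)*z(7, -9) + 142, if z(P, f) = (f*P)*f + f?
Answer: 142 + 558*√159 ≈ 7178.1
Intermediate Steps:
p(g) = 3 + g (p(g) = (3 + g)*1 = 3 + g)
z(P, f) = f + P*f² (z(P, f) = (P*f)*f + f = P*f² + f = f + P*f²)
Z(b) = √(3 + b + b²) (Z(b) = √(b + (3 + b²)) = √(3 + b + b²))
Z(12)*z(7, -9) + 142 = √(3 + 12 + 12²)*(-9*(1 + 7*(-9))) + 142 = √(3 + 12 + 144)*(-9*(1 - 63)) + 142 = √159*(-9*(-62)) + 142 = √159*558 + 142 = 558*√159 + 142 = 142 + 558*√159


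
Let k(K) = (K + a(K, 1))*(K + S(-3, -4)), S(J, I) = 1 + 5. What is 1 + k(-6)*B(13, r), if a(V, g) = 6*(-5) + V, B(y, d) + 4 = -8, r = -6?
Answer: 1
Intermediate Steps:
B(y, d) = -12 (B(y, d) = -4 - 8 = -12)
a(V, g) = -30 + V
S(J, I) = 6
k(K) = (-30 + 2*K)*(6 + K) (k(K) = (K + (-30 + K))*(K + 6) = (-30 + 2*K)*(6 + K))
1 + k(-6)*B(13, r) = 1 + (-180 - 18*(-6) + 2*(-6)²)*(-12) = 1 + (-180 + 108 + 2*36)*(-12) = 1 + (-180 + 108 + 72)*(-12) = 1 + 0*(-12) = 1 + 0 = 1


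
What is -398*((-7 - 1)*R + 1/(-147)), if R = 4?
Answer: 1872590/147 ≈ 12739.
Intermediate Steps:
-398*((-7 - 1)*R + 1/(-147)) = -398*((-7 - 1)*4 + 1/(-147)) = -398*(-8*4 - 1/147) = -398*(-32 - 1/147) = -398*(-4705/147) = 1872590/147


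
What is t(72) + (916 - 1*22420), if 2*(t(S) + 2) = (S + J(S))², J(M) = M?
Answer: -11138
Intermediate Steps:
t(S) = -2 + 2*S² (t(S) = -2 + (S + S)²/2 = -2 + (2*S)²/2 = -2 + (4*S²)/2 = -2 + 2*S²)
t(72) + (916 - 1*22420) = (-2 + 2*72²) + (916 - 1*22420) = (-2 + 2*5184) + (916 - 22420) = (-2 + 10368) - 21504 = 10366 - 21504 = -11138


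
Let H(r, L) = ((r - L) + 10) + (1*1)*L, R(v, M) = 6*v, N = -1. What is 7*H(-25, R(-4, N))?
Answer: -105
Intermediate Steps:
H(r, L) = 10 + r (H(r, L) = (10 + r - L) + 1*L = (10 + r - L) + L = 10 + r)
7*H(-25, R(-4, N)) = 7*(10 - 25) = 7*(-15) = -105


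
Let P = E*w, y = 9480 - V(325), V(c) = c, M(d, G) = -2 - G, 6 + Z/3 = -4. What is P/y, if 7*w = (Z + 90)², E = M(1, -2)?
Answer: 0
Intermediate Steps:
Z = -30 (Z = -18 + 3*(-4) = -18 - 12 = -30)
E = 0 (E = -2 - 1*(-2) = -2 + 2 = 0)
w = 3600/7 (w = (-30 + 90)²/7 = (⅐)*60² = (⅐)*3600 = 3600/7 ≈ 514.29)
y = 9155 (y = 9480 - 1*325 = 9480 - 325 = 9155)
P = 0 (P = 0*(3600/7) = 0)
P/y = 0/9155 = 0*(1/9155) = 0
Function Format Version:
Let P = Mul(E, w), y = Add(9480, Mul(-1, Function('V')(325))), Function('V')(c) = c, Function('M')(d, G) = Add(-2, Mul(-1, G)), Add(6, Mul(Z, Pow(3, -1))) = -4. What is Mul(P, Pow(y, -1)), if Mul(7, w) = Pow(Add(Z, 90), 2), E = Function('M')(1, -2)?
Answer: 0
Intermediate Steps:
Z = -30 (Z = Add(-18, Mul(3, -4)) = Add(-18, -12) = -30)
E = 0 (E = Add(-2, Mul(-1, -2)) = Add(-2, 2) = 0)
w = Rational(3600, 7) (w = Mul(Rational(1, 7), Pow(Add(-30, 90), 2)) = Mul(Rational(1, 7), Pow(60, 2)) = Mul(Rational(1, 7), 3600) = Rational(3600, 7) ≈ 514.29)
y = 9155 (y = Add(9480, Mul(-1, 325)) = Add(9480, -325) = 9155)
P = 0 (P = Mul(0, Rational(3600, 7)) = 0)
Mul(P, Pow(y, -1)) = Mul(0, Pow(9155, -1)) = Mul(0, Rational(1, 9155)) = 0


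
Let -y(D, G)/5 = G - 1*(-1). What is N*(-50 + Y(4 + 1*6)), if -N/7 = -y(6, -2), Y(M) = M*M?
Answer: 1750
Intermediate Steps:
y(D, G) = -5 - 5*G (y(D, G) = -5*(G - 1*(-1)) = -5*(G + 1) = -5*(1 + G) = -5 - 5*G)
Y(M) = M**2
N = 35 (N = -(-7)*(-5 - 5*(-2)) = -(-7)*(-5 + 10) = -(-7)*5 = -7*(-5) = 35)
N*(-50 + Y(4 + 1*6)) = 35*(-50 + (4 + 1*6)**2) = 35*(-50 + (4 + 6)**2) = 35*(-50 + 10**2) = 35*(-50 + 100) = 35*50 = 1750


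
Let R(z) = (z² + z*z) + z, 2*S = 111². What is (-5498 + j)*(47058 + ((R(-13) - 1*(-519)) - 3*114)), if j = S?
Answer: 31508500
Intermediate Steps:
S = 12321/2 (S = (½)*111² = (½)*12321 = 12321/2 ≈ 6160.5)
R(z) = z + 2*z² (R(z) = (z² + z²) + z = 2*z² + z = z + 2*z²)
j = 12321/2 ≈ 6160.5
(-5498 + j)*(47058 + ((R(-13) - 1*(-519)) - 3*114)) = (-5498 + 12321/2)*(47058 + ((-13*(1 + 2*(-13)) - 1*(-519)) - 3*114)) = 1325*(47058 + ((-13*(1 - 26) + 519) - 1*342))/2 = 1325*(47058 + ((-13*(-25) + 519) - 342))/2 = 1325*(47058 + ((325 + 519) - 342))/2 = 1325*(47058 + (844 - 342))/2 = 1325*(47058 + 502)/2 = (1325/2)*47560 = 31508500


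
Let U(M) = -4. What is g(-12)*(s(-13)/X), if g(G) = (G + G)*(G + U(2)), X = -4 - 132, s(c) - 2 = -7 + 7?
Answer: -96/17 ≈ -5.6471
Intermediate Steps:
s(c) = 2 (s(c) = 2 + (-7 + 7) = 2 + 0 = 2)
X = -136
g(G) = 2*G*(-4 + G) (g(G) = (G + G)*(G - 4) = (2*G)*(-4 + G) = 2*G*(-4 + G))
g(-12)*(s(-13)/X) = (2*(-12)*(-4 - 12))*(2/(-136)) = (2*(-12)*(-16))*(2*(-1/136)) = 384*(-1/68) = -96/17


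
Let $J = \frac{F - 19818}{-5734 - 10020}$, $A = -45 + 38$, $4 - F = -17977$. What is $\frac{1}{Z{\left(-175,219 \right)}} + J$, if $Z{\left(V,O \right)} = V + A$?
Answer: $\frac{79645}{716807} \approx 0.11111$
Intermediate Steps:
$F = 17981$ ($F = 4 - -17977 = 4 + 17977 = 17981$)
$A = -7$
$Z{\left(V,O \right)} = -7 + V$ ($Z{\left(V,O \right)} = V - 7 = -7 + V$)
$J = \frac{1837}{15754}$ ($J = \frac{17981 - 19818}{-5734 - 10020} = - \frac{1837}{-15754} = \left(-1837\right) \left(- \frac{1}{15754}\right) = \frac{1837}{15754} \approx 0.11661$)
$\frac{1}{Z{\left(-175,219 \right)}} + J = \frac{1}{-7 - 175} + \frac{1837}{15754} = \frac{1}{-182} + \frac{1837}{15754} = - \frac{1}{182} + \frac{1837}{15754} = \frac{79645}{716807}$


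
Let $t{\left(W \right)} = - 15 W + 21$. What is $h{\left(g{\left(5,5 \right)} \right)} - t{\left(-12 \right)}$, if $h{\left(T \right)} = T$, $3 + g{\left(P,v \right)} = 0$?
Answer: $-204$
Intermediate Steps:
$g{\left(P,v \right)} = -3$ ($g{\left(P,v \right)} = -3 + 0 = -3$)
$t{\left(W \right)} = 21 - 15 W$
$h{\left(g{\left(5,5 \right)} \right)} - t{\left(-12 \right)} = -3 - \left(21 - -180\right) = -3 - \left(21 + 180\right) = -3 - 201 = -204$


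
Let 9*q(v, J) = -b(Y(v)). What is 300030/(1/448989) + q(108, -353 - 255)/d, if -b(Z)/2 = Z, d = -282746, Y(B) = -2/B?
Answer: 9255569076943858261/68707278 ≈ 1.3471e+11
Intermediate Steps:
b(Z) = -2*Z
q(v, J) = -4/(9*v) (q(v, J) = (-(-2)*(-2/v))/9 = (-4/v)/9 = -4/(9*v))
300030/(1/448989) + q(108, -353 - 255)/d = 300030/(1/448989) - 4/9/108/(-282746) = 300030/(1/448989) - 4/9*1/108*(-1/282746) = 300030*448989 - 1/243*(-1/282746) = 134710169670 + 1/68707278 = 9255569076943858261/68707278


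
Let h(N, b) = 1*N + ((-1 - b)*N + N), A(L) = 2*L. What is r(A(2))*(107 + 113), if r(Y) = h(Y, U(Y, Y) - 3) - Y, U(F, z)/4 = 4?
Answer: -11440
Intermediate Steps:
U(F, z) = 16 (U(F, z) = 4*4 = 16)
h(N, b) = 2*N + N*(-1 - b) (h(N, b) = N + (N*(-1 - b) + N) = N + (N + N*(-1 - b)) = 2*N + N*(-1 - b))
r(Y) = -13*Y (r(Y) = Y*(1 - (16 - 3)) - Y = Y*(1 - 1*13) - Y = Y*(1 - 13) - Y = Y*(-12) - Y = -12*Y - Y = -13*Y)
r(A(2))*(107 + 113) = (-26*2)*(107 + 113) = -13*4*220 = -52*220 = -11440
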